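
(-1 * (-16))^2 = 256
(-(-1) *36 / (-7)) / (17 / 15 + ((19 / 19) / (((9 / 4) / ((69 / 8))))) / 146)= -52560 / 11851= -4.44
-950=-950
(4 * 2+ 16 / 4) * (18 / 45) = 24 / 5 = 4.80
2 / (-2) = -1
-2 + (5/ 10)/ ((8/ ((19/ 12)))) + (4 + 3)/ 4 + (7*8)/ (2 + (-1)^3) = 10723/ 192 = 55.85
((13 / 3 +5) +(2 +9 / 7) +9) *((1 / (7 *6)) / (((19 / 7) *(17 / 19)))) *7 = 227 / 153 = 1.48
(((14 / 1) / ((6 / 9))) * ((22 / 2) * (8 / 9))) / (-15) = -616 / 45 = -13.69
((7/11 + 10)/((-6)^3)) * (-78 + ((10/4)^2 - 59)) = 6799/1056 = 6.44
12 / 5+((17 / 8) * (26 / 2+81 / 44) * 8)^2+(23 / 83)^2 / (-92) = 4244893153033 / 66685520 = 63655.40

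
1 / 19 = 0.05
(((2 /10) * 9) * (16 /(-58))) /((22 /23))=-828 /1595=-0.52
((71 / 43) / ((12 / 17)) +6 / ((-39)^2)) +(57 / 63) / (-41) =58089557 / 25027548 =2.32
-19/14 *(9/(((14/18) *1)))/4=-1539/392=-3.93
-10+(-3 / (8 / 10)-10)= -95 / 4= -23.75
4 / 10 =2 / 5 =0.40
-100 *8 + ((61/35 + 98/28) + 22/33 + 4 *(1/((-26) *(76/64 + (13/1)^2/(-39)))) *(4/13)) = -4255442281/5358990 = -794.08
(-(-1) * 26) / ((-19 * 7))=-26 / 133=-0.20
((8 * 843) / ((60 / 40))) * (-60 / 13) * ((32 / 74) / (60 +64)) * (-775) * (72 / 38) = 971136000 / 9139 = 106262.83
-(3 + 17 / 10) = -4.70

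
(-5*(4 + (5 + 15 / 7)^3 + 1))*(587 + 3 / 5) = -372288670 / 343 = -1085389.71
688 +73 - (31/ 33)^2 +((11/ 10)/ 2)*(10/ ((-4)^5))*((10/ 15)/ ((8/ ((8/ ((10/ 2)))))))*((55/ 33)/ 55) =760.12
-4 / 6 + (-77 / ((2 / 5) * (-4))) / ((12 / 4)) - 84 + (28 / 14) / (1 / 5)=-469 / 8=-58.62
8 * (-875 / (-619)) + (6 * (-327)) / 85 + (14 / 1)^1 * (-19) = -14615068 / 52615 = -277.77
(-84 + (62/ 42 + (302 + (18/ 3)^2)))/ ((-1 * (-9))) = 5365/ 189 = 28.39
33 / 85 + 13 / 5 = 254 / 85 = 2.99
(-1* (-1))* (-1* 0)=0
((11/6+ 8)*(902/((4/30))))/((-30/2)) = -26609/6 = -4434.83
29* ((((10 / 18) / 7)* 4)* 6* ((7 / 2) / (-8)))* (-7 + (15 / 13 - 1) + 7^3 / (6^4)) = 16078325 / 101088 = 159.05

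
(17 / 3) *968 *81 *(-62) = -27547344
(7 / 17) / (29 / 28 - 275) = -196 / 130407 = -0.00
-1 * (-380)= 380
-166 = -166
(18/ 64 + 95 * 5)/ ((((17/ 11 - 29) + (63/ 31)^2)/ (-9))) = 1446969051/ 7890016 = 183.39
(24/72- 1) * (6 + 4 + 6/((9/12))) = -12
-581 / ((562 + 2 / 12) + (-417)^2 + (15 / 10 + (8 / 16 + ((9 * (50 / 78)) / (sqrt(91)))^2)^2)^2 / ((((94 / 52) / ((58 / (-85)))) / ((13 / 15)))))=-15365567147758988533100 / 4613624230763589797869983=-0.00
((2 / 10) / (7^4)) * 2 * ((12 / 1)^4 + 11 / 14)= 3.45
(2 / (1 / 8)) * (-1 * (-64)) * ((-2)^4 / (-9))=-16384 / 9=-1820.44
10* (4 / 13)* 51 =2040 / 13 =156.92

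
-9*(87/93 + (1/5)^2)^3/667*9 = -0.11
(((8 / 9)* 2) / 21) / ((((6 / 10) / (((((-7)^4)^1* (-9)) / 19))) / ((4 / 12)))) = -27440 / 513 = -53.49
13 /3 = 4.33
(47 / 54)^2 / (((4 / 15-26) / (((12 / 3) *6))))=-11045 / 15633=-0.71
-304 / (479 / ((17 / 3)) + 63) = -2.06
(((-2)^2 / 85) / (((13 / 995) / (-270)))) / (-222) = 35820 / 8177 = 4.38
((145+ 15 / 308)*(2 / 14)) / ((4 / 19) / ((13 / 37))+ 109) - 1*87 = -86.81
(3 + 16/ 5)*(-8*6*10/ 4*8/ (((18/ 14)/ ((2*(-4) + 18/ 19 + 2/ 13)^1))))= 31936.78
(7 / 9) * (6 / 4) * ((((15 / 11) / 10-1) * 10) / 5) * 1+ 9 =461 / 66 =6.98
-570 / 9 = -190 / 3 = -63.33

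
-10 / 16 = -5 / 8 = -0.62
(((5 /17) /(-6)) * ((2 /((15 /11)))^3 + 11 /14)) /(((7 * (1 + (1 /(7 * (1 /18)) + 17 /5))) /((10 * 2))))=-186197 /2351916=-0.08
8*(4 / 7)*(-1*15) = -480 / 7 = -68.57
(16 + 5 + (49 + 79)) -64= 85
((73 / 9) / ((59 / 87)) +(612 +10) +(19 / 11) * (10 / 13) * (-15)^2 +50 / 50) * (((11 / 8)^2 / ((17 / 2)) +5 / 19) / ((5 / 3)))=59320148223 / 218012080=272.10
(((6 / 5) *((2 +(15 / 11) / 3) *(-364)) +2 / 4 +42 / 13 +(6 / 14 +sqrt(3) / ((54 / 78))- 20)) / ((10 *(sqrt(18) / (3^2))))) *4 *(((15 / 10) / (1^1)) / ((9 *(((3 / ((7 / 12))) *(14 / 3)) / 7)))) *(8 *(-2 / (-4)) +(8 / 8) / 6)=sqrt(2) *(-98016669 +130130 *sqrt(3)) / 741312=-186.56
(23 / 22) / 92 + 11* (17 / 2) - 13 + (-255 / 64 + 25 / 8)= 56075 / 704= 79.65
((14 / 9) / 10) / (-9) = -7 / 405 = -0.02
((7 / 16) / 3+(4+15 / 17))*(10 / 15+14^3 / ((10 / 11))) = 92904229 / 6120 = 15180.43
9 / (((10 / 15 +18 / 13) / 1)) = 351 / 80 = 4.39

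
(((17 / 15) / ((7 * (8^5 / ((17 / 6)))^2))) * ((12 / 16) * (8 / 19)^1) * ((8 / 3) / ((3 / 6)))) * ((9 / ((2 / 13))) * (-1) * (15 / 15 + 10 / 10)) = -63869 / 267764367360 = -0.00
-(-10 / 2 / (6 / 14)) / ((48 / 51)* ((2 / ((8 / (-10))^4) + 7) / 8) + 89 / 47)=3.54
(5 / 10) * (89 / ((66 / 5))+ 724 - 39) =45655 / 132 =345.87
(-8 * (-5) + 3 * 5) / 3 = 55 / 3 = 18.33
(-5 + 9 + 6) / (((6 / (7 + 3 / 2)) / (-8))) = -340 / 3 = -113.33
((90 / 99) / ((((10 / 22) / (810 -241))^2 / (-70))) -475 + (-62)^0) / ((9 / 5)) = -498594310 / 9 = -55399367.78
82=82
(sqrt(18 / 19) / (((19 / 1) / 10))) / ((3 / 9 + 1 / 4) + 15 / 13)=4680 * sqrt(38) / 97831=0.29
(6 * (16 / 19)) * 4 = 384 / 19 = 20.21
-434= -434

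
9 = 9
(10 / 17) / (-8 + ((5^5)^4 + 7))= 5 / 810623168945304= 0.00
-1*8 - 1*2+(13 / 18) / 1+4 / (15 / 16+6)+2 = -6.70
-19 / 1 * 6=-114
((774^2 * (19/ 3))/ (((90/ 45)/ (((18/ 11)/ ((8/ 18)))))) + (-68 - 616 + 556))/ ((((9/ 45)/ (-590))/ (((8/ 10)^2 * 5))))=-725276040160/ 11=-65934185469.09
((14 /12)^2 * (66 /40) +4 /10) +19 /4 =355 /48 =7.40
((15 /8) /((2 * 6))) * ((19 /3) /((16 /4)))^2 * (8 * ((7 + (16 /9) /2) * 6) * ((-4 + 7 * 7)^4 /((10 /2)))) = 3892708125 /32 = 121647128.91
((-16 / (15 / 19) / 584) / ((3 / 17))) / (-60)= 0.00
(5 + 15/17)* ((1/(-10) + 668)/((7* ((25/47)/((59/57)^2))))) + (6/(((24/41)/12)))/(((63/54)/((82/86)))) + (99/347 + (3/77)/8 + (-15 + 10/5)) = 1218.33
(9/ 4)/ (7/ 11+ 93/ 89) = 8811/ 6584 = 1.34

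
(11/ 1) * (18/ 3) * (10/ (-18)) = -110/ 3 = -36.67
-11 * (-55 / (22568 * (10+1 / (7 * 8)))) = 55 / 20553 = 0.00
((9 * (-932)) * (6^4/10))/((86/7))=-19023984/215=-88483.65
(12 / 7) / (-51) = -0.03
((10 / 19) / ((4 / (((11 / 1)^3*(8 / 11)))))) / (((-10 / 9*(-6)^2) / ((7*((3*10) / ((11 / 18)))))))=-20790 / 19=-1094.21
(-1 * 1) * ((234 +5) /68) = -239 /68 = -3.51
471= 471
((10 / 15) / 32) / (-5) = -1 / 240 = -0.00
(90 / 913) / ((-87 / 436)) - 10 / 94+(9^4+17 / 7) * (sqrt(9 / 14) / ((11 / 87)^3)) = -747145 / 1244419+45381392748 * sqrt(14) / 65219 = 2603560.07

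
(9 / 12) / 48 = 1 / 64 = 0.02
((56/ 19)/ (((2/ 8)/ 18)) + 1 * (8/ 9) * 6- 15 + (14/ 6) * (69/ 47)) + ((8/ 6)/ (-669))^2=740881752224/ 3597047757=205.97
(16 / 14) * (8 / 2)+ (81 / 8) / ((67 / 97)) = 72151 / 3752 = 19.23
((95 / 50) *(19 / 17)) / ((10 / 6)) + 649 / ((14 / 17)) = 2348303 / 2975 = 789.35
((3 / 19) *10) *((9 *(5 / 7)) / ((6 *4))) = 225 / 532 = 0.42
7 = 7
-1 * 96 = -96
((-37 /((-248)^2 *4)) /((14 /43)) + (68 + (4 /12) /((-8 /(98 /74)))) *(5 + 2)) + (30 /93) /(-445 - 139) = 13273660108127 /27908547072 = 475.61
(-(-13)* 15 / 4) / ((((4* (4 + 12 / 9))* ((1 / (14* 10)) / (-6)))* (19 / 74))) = -2272725 / 304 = -7476.07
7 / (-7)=-1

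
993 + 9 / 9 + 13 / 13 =995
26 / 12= 2.17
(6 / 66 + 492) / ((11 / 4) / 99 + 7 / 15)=974340 / 979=995.24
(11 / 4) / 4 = 11 / 16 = 0.69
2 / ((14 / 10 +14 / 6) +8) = 15 / 88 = 0.17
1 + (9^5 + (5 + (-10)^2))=59155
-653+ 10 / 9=-5867 / 9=-651.89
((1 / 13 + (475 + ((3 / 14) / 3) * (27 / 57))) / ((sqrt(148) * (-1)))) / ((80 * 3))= -1642933 * sqrt(37) / 61414080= -0.16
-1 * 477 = -477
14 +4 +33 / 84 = 515 / 28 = 18.39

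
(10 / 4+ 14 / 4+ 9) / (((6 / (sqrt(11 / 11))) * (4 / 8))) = 5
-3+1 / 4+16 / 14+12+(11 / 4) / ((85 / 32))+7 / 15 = 84929 / 7140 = 11.89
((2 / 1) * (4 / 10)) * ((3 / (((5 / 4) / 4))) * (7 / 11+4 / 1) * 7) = 68544 / 275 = 249.25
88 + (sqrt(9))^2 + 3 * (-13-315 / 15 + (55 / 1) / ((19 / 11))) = 1720 / 19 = 90.53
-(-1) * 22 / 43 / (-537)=-22 / 23091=-0.00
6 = 6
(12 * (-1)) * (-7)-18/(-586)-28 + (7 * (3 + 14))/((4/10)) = 207169/586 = 353.53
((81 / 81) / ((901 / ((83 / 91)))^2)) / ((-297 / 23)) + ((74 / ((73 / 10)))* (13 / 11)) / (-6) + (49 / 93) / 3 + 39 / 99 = -6448097561530979 / 4518282382604991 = -1.43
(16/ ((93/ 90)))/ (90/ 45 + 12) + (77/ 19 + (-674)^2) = 1873001217/ 4123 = 454281.16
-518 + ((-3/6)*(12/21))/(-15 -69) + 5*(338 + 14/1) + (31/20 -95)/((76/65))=51930989/44688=1162.08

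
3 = 3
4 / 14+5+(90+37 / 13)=8930 / 91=98.13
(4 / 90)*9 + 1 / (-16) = 27 / 80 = 0.34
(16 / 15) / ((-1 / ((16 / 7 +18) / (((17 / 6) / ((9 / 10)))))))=-20448 / 2975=-6.87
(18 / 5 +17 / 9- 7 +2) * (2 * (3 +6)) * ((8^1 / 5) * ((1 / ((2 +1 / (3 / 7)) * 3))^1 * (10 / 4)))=176 / 65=2.71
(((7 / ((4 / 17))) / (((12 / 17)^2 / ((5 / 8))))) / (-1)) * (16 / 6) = -171955 / 1728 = -99.51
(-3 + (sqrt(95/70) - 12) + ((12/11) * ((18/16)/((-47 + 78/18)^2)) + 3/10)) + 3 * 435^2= sqrt(266)/14 + 1023060100287/1802240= 567661.47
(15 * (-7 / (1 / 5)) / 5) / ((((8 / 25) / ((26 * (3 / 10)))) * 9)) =-2275 / 8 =-284.38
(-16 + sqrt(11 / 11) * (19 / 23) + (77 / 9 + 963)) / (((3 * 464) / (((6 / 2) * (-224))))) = -2771594 / 6003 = -461.70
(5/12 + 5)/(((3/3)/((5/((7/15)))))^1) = 1625/28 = 58.04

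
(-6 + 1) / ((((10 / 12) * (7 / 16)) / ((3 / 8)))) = -36 / 7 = -5.14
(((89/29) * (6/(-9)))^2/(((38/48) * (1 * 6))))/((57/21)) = 887152/2732409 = 0.32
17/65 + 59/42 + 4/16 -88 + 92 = 32303/5460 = 5.92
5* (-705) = -3525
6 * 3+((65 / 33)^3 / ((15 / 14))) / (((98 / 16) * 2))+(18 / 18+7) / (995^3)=13814282232039166 / 743413351440375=18.58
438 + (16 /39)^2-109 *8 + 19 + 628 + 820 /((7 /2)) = 4764043 /10647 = 447.45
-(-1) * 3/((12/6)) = 3/2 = 1.50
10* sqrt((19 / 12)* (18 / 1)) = 5* sqrt(114) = 53.39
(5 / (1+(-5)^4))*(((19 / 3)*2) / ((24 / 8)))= 95 / 2817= 0.03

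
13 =13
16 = 16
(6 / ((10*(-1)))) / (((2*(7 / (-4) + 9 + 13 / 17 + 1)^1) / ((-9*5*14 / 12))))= 1071 / 613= 1.75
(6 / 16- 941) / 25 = -301 / 8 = -37.62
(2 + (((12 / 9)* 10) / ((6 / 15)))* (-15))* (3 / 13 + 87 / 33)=-204180 / 143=-1427.83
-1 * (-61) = 61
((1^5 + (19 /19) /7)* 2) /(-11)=-16 /77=-0.21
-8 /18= -4 /9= -0.44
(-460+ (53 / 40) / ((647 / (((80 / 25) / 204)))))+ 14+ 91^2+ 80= 13058562803 / 1649850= 7915.00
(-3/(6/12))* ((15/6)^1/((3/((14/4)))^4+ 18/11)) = -6.89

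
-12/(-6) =2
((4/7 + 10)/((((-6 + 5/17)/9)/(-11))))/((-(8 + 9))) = -7326/679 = -10.79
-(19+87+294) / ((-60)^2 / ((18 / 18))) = -1 / 9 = -0.11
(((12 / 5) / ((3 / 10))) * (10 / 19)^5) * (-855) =-36000000 / 130321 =-276.24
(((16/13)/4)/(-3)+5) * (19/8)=3629/312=11.63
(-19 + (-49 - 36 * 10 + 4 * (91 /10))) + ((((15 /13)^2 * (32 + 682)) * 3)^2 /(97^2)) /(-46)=-12682696546516 /30904001635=-410.39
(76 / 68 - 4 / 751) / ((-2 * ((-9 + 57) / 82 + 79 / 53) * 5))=-30858773 / 575919370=-0.05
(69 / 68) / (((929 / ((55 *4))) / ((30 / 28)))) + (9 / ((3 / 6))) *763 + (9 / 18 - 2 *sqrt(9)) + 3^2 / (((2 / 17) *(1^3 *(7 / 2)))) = 1520144195 / 110551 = 13750.61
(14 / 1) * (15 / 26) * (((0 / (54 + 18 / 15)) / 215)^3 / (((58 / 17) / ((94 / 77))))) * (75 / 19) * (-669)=0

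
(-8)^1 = -8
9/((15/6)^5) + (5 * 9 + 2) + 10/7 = 1061391/21875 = 48.52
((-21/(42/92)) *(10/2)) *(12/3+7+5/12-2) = -12995/6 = -2165.83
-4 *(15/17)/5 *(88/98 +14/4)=-3.10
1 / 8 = 0.12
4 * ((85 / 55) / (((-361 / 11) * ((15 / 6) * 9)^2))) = -272 / 731025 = -0.00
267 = 267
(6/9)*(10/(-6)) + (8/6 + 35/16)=2.41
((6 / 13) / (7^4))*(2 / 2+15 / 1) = 96 / 31213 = 0.00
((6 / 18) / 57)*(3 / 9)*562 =562 / 513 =1.10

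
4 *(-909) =-3636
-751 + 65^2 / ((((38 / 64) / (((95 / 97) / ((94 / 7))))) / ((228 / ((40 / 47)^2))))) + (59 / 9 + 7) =141972776 / 873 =162626.32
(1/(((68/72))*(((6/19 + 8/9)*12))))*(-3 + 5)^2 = 513/1751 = 0.29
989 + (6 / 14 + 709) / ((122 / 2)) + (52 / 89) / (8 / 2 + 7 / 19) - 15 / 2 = 6266002223 / 6308498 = 993.26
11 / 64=0.17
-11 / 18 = -0.61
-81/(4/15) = -303.75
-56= -56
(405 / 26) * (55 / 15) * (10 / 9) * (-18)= -14850 / 13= -1142.31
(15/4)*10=75/2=37.50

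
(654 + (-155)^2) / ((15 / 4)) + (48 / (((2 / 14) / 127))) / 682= 33982196 / 5115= 6643.64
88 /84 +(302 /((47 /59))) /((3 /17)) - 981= 1153129 /987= 1168.32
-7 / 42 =-1 / 6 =-0.17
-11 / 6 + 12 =61 / 6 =10.17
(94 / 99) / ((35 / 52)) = 4888 / 3465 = 1.41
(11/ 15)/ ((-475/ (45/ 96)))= -11/ 15200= -0.00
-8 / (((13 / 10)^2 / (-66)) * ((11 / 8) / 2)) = 76800 / 169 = 454.44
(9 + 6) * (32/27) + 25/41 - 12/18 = 6539/369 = 17.72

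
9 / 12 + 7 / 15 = 73 / 60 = 1.22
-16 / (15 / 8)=-128 / 15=-8.53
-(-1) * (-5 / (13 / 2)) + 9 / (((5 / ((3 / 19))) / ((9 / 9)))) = -599 / 1235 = -0.49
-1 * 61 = -61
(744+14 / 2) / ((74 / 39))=29289 / 74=395.80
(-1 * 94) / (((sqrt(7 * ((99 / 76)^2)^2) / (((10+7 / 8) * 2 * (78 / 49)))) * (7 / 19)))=-1944553936 * sqrt(7) / 2614689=-1967.66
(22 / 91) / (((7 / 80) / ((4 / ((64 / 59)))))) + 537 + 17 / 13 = 349392 / 637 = 548.50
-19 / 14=-1.36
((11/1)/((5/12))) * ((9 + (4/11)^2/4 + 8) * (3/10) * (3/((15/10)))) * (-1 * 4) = -296784/275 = -1079.21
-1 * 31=-31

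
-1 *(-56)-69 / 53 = 2899 / 53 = 54.70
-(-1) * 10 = 10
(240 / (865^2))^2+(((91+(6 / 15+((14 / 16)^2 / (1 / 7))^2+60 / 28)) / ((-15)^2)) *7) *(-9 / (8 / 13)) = -204108268893961767 / 3668971687936000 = -55.63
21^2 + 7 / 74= 32641 / 74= 441.09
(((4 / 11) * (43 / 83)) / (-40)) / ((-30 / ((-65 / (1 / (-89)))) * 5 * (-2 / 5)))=-49751 / 109560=-0.45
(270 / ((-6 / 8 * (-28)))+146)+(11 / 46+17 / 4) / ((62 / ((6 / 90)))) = 95145611 / 598920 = 158.86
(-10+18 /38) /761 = -0.01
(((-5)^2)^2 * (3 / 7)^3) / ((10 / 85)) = 286875 / 686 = 418.19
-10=-10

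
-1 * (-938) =938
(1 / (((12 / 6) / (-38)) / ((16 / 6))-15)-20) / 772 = -11453 / 440619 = -0.03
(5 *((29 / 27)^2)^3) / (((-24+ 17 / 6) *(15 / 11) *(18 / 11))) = -71973621841 / 442821618927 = -0.16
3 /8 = 0.38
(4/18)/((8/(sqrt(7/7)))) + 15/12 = 23/18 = 1.28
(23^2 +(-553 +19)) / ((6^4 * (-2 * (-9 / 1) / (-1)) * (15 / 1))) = 1 / 69984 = 0.00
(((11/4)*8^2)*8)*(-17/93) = -23936/93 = -257.38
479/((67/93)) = 44547/67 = 664.88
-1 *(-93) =93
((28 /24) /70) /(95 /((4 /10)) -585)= -1 /20850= -0.00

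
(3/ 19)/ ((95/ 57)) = 9/ 95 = 0.09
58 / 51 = 1.14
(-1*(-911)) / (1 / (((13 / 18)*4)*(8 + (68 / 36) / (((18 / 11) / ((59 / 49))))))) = 882741691 / 35721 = 24712.12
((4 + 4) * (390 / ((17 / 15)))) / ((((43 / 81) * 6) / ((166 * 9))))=943909200 / 731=1291257.46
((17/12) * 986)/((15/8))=744.98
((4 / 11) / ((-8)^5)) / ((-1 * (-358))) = -1 / 32260096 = -0.00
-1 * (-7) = 7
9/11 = 0.82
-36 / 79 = -0.46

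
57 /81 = 19 /27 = 0.70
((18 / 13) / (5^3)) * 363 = 6534 / 1625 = 4.02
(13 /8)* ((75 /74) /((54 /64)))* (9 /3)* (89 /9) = 57850 /999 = 57.91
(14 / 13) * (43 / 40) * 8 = 9.26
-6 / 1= -6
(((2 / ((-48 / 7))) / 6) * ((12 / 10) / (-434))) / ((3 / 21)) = 7 / 7440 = 0.00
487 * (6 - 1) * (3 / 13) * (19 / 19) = 7305 / 13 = 561.92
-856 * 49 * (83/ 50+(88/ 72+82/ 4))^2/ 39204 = -290232776806/ 496175625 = -584.94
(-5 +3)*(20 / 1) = -40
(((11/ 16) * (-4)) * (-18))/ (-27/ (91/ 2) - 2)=-9009/ 472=-19.09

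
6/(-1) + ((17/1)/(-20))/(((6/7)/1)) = -839/120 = -6.99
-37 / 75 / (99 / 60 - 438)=148 / 130905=0.00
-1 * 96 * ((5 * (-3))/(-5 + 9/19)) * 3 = -41040/43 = -954.42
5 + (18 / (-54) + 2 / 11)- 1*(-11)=523 / 33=15.85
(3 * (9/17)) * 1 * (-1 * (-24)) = 648/17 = 38.12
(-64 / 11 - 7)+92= 871 / 11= 79.18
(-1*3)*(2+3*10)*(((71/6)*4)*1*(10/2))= -22720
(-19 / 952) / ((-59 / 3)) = 0.00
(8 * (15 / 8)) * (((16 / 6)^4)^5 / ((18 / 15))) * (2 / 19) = 28823037615171174400 / 66248903619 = 435071918.79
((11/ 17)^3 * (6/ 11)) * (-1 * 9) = -6534/ 4913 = -1.33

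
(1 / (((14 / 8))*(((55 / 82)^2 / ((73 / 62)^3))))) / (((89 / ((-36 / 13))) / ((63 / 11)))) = -423751549896 / 1146928922425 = -0.37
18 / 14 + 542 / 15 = 3929 / 105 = 37.42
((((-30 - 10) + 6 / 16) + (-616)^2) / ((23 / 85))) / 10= 51600627 / 368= 140219.10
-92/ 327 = -0.28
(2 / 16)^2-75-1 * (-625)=35201 / 64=550.02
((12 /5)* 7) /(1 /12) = 1008 /5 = 201.60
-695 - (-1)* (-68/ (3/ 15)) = -1035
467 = 467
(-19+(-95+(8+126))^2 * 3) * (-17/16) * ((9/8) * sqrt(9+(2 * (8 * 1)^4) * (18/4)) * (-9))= 293301 * sqrt(4097)/2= 9386777.64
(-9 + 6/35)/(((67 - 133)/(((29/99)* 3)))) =2987/25410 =0.12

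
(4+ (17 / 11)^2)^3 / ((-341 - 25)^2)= 461889917 / 237311225316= 0.00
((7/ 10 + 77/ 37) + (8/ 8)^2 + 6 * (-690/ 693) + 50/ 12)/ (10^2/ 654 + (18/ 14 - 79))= -9193823/ 361289830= -0.03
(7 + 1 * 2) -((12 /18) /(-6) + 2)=7.11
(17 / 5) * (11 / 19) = 187 / 95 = 1.97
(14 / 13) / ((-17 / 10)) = -140 / 221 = -0.63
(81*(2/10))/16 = 81/80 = 1.01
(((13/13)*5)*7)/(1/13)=455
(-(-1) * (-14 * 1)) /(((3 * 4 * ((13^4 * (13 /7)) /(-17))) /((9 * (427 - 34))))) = 982107 /742586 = 1.32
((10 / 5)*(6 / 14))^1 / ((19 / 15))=90 / 133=0.68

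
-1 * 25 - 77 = -102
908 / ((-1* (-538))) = 1.69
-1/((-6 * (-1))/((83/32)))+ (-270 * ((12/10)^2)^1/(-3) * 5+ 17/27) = 1120085/1728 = 648.20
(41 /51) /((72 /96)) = 164 /153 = 1.07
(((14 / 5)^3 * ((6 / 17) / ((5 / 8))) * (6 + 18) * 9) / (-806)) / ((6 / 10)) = -4741632 / 856375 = -5.54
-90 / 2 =-45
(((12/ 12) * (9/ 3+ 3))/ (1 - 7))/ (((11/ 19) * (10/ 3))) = -57/ 110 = -0.52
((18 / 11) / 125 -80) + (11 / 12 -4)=-1370659 / 16500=-83.07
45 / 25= 9 / 5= 1.80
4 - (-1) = 5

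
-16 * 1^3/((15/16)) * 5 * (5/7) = -1280/21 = -60.95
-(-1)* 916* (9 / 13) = 634.15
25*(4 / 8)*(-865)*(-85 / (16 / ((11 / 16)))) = 20219375 / 512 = 39490.97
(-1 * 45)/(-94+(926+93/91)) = -819/15161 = -0.05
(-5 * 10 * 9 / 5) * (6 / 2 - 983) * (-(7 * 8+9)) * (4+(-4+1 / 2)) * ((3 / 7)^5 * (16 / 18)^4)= -26624000 / 1029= -25873.66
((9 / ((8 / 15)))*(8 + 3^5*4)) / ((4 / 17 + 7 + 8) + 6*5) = 365.59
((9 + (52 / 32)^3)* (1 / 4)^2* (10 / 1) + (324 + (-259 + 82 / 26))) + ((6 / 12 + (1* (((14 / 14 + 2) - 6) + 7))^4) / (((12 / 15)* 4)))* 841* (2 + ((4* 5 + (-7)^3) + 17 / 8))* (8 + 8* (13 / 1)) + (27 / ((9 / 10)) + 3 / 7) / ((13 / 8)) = -897373425475629 / 372736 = -2407530867.63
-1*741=-741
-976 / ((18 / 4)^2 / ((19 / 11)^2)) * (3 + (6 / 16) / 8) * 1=-1431365 / 3267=-438.13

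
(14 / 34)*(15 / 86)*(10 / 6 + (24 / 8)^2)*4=2240 / 731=3.06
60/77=0.78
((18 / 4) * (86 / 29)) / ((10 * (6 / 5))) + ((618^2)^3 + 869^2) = 6462325657923013589 / 116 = 55709703947612186.11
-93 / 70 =-1.33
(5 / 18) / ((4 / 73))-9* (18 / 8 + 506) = -328981 / 72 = -4569.18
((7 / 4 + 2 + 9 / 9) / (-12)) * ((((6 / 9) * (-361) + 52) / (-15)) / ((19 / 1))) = -283 / 1080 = -0.26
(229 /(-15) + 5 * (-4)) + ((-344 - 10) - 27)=-6244 /15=-416.27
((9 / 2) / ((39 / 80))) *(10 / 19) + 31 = 8857 / 247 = 35.86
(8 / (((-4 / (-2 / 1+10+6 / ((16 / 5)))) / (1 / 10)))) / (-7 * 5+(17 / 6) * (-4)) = 237 / 5560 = 0.04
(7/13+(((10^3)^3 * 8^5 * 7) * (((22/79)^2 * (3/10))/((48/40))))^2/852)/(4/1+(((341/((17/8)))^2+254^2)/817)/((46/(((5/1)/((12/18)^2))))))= 27191162951673415991296630759411908843658/36338269769097172773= 748278966622603248282.15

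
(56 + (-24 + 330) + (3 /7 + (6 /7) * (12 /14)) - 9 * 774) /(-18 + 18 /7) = 323539 /756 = 427.96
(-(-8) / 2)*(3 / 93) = 4 / 31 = 0.13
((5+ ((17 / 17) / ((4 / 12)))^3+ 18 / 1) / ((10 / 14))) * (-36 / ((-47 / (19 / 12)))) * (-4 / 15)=-1064 / 47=-22.64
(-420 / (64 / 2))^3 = -2260.99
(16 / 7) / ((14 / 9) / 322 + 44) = 3312 / 63763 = 0.05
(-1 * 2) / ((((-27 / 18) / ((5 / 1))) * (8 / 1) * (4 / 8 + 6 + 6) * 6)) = 1 / 90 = 0.01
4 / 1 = 4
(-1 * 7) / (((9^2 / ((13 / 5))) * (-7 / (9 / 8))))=13 / 360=0.04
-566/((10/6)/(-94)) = 159612/5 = 31922.40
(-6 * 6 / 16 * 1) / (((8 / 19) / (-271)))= 46341 / 32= 1448.16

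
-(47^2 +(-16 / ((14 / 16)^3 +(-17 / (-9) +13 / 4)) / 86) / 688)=-109328229943 / 49492183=-2209.00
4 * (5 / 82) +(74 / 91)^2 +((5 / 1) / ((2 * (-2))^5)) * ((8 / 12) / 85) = 8024556991 / 8865572352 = 0.91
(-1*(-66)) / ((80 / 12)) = 99 / 10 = 9.90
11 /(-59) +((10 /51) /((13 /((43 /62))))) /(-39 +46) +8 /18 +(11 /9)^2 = 401838499 /229186503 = 1.75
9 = 9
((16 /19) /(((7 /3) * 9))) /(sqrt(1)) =16 /399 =0.04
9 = 9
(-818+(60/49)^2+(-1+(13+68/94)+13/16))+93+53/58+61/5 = -182439084917/261805040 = -696.85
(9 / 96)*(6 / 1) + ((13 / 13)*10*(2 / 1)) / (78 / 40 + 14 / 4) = 7381 / 1744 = 4.23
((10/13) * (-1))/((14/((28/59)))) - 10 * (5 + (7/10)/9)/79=-364739/545337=-0.67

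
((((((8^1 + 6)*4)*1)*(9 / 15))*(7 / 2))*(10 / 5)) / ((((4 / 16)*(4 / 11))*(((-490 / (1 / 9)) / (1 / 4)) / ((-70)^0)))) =-0.15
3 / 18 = 1 / 6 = 0.17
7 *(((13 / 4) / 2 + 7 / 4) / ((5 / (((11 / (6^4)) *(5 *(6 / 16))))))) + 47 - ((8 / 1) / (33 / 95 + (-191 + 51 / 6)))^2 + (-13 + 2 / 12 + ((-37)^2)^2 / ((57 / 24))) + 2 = 55171671368172619781 / 69912191198208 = 789156.66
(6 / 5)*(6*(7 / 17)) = 252 / 85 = 2.96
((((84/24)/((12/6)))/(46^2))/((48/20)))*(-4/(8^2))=-35/1625088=-0.00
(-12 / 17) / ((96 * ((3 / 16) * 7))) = -2 / 357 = -0.01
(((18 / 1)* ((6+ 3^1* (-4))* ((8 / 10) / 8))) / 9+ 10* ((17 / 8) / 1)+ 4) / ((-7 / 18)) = -4329 / 70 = -61.84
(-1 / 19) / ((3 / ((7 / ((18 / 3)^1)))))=-0.02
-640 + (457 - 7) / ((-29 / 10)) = -795.17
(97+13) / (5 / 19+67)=1045 / 639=1.64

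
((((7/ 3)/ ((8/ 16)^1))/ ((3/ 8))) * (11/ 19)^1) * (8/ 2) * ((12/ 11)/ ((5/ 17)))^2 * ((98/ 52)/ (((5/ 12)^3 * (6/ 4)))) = 6886.12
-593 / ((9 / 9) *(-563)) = 593 / 563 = 1.05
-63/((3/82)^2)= -47068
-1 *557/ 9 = -557/ 9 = -61.89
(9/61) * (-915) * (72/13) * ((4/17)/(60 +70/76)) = -295488/102323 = -2.89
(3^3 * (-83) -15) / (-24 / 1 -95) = 18.96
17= 17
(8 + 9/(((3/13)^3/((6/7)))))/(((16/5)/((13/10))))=28925/112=258.26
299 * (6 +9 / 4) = 9867 / 4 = 2466.75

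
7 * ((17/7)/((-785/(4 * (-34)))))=2.95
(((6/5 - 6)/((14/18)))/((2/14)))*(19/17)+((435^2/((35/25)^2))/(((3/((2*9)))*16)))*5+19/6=18090130861/99960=180973.70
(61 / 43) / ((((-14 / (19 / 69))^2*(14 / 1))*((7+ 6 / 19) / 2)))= 418399 / 39042313884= 0.00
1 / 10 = 0.10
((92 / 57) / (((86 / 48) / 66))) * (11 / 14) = 267168 / 5719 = 46.72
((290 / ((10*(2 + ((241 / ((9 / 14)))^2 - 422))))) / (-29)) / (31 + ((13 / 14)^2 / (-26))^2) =-55566 / 241374600757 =-0.00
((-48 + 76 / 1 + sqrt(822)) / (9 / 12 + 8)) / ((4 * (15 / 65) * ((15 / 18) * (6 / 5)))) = 52 / 15 + 13 * sqrt(822) / 105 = 7.02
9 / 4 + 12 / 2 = 33 / 4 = 8.25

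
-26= -26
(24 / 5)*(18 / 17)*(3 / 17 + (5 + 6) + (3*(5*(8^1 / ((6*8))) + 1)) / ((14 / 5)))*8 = 1080864 / 2023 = 534.29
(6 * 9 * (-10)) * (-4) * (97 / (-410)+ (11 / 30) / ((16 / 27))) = 67689 / 82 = 825.48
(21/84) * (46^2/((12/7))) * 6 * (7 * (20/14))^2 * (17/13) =3147550/13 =242119.23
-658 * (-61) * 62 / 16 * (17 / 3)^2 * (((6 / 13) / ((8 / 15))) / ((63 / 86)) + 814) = 3810770863439 / 936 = 4071336392.56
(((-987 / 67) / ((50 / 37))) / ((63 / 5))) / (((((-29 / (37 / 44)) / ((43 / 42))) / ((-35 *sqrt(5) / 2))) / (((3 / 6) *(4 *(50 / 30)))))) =-13833745 *sqrt(5) / 9233136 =-3.35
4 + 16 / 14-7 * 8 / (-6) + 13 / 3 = 395 / 21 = 18.81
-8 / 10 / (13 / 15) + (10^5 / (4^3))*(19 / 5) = 154351 / 26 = 5936.58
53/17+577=9862/17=580.12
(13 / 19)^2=0.47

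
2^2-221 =-217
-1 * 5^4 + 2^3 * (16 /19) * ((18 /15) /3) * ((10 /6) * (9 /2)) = -11491 /19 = -604.79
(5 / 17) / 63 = 5 / 1071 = 0.00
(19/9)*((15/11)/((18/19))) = 1805/594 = 3.04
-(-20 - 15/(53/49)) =1795/53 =33.87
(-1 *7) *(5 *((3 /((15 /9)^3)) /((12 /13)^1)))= -2457 /100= -24.57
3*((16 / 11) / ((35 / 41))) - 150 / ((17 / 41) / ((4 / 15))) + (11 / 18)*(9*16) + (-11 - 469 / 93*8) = -33296887 / 608685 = -54.70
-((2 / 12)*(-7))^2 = -49 / 36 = -1.36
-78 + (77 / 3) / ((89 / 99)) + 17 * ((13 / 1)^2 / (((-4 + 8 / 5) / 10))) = -6418831 / 534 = -12020.28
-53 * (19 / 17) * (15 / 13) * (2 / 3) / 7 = -10070 / 1547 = -6.51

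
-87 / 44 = -1.98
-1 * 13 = -13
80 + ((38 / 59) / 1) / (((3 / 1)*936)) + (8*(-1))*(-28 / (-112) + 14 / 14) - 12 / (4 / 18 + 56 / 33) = 501656621 / 7869420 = 63.75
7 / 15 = 0.47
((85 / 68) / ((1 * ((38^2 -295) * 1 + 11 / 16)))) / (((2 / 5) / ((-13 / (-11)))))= 10 / 3113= 0.00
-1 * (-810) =810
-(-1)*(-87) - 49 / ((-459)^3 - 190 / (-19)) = -8413123454 / 96702569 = -87.00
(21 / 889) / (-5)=-0.00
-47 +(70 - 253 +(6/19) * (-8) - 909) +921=-4190/19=-220.53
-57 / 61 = -0.93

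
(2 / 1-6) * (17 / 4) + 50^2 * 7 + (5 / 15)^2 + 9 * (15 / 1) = 17618.11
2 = 2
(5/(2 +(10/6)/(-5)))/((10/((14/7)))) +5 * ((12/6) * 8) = 403/5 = 80.60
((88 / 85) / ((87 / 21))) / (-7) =-88 / 2465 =-0.04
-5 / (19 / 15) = -75 / 19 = -3.95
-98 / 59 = -1.66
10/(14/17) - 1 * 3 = 64/7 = 9.14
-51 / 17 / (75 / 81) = -81 / 25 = -3.24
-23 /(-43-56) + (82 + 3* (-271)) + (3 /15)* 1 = -361631 /495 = -730.57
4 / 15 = 0.27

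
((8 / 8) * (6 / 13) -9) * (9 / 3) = -333 / 13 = -25.62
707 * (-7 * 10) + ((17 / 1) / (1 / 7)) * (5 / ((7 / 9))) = -48725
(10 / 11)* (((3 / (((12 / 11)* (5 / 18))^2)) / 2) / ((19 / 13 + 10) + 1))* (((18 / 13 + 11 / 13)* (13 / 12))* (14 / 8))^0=143 / 120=1.19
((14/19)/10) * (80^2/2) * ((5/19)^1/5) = 4480/361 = 12.41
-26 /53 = -0.49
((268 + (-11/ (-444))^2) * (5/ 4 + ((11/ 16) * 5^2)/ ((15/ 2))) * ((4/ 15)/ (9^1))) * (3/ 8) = 898153673/ 85162752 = 10.55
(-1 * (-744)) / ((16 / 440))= 20460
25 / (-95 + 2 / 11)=-275 / 1043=-0.26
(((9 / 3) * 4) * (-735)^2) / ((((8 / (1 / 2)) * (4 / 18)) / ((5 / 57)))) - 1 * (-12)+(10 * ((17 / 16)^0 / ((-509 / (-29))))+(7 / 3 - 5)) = 37123859419 / 232104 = 159944.94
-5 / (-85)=1 / 17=0.06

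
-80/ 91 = -0.88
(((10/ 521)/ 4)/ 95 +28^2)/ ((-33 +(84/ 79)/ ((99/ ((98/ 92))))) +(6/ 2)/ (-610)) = -283861254075465/ 11945879118347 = -23.76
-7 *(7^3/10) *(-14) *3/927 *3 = 16807/515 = 32.63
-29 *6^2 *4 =-4176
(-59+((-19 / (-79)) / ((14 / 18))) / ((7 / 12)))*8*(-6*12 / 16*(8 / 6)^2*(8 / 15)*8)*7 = 927076352 / 8295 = 111763.27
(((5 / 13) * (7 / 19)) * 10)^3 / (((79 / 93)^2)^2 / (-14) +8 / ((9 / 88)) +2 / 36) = 22450910950125000 / 617380328899242649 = 0.04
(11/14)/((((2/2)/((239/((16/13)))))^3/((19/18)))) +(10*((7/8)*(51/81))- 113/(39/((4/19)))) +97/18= 4645034987757751/764854272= 6073098.05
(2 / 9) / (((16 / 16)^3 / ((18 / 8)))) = 1 / 2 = 0.50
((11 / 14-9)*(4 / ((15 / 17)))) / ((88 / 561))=-6647 / 28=-237.39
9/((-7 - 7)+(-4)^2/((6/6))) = 9/2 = 4.50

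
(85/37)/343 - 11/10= -138751/126910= -1.09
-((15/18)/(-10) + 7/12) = -1/2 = -0.50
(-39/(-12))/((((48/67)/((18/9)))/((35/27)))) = 30485/2592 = 11.76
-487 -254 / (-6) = -1334 / 3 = -444.67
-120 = -120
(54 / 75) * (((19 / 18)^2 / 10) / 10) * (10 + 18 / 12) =8303 / 90000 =0.09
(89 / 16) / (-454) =-89 / 7264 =-0.01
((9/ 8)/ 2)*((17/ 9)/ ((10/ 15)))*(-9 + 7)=-51/ 16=-3.19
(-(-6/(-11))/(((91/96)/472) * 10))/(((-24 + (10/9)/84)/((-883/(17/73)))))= -473164125696/110209385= -4293.32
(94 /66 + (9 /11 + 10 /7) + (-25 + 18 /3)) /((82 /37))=-131017 /18942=-6.92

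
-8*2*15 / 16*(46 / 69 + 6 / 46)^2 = -15125 / 1587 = -9.53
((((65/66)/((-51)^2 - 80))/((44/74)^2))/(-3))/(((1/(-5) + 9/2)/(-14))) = 3114475/2597119074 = 0.00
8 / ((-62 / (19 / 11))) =-76 / 341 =-0.22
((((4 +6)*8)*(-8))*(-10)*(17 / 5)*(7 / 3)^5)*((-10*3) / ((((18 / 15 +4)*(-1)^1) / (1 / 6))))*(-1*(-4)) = 18286016000 / 3159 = 5788545.74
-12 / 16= -3 / 4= -0.75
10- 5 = 5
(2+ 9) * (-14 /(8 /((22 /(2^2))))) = -847 /8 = -105.88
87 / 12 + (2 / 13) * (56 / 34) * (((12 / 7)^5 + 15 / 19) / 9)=930235585 / 120981588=7.69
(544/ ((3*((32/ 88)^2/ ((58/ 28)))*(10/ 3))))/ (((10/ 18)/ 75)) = 1610631/ 14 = 115045.07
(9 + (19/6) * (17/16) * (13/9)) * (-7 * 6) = -83825/144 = -582.12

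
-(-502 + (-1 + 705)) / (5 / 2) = -404 / 5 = -80.80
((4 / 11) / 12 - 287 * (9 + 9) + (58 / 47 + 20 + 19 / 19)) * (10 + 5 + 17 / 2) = -120877.79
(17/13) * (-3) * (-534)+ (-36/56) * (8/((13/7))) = 27198/13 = 2092.15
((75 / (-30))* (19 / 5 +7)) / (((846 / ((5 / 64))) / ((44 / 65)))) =-33 / 19552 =-0.00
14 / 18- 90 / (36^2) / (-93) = 5213 / 6696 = 0.78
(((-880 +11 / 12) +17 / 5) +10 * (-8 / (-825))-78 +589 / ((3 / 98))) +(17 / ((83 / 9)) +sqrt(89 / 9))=sqrt(89) / 3 +1001867239 / 54780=18292.07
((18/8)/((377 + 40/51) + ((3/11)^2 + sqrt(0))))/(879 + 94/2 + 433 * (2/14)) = 129591/21498882520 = 0.00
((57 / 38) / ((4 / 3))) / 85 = 9 / 680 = 0.01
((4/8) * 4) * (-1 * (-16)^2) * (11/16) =-352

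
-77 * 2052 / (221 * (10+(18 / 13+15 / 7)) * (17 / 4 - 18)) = 402192 / 104635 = 3.84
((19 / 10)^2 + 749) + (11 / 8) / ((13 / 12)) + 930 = 2189043 / 1300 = 1683.88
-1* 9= -9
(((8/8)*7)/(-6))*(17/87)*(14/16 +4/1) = -1547/1392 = -1.11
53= 53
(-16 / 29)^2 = 256 / 841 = 0.30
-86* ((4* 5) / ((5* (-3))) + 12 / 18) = 172 / 3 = 57.33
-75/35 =-15/7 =-2.14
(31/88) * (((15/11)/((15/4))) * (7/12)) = 217/2904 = 0.07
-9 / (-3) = 3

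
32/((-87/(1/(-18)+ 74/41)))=-20656/32103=-0.64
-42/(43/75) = -3150/43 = -73.26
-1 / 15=-0.07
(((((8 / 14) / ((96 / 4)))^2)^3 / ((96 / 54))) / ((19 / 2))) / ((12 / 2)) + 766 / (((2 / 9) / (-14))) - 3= -26843824314381311 / 556221883392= -48261.00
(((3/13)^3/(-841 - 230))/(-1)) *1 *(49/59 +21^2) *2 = 22344/2203591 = 0.01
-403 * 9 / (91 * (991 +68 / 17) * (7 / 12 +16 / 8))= -108 / 6965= -0.02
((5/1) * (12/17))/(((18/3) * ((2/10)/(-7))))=-350/17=-20.59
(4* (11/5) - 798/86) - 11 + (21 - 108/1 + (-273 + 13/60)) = -957857/2580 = -371.26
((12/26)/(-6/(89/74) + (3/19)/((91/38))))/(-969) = 623/6439005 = 0.00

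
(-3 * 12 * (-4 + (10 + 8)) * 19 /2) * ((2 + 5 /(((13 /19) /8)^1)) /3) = -1254456 /13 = -96496.62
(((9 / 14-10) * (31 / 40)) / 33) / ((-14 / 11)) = 4061 / 23520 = 0.17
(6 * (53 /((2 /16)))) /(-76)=-636 /19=-33.47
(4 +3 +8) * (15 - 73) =-870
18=18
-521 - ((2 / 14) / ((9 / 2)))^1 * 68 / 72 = -295424 / 567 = -521.03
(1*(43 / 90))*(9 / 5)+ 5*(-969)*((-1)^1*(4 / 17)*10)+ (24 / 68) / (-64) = 11400.85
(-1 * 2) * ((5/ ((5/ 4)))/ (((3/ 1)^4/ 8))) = -64/ 81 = -0.79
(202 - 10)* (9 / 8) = 216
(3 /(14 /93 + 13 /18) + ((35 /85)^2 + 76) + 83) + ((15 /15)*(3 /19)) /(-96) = 13914417145 /85571744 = 162.61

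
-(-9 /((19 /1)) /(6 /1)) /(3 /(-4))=-2 /19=-0.11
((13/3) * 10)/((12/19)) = 1235/18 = 68.61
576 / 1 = 576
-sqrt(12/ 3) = -2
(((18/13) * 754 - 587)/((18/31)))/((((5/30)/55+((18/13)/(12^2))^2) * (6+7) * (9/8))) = 2593127680/150471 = 17233.40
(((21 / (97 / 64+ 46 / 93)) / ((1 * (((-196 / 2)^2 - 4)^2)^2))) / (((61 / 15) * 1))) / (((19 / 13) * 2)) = 2821 / 27264486604800000000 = 0.00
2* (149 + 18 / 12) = 301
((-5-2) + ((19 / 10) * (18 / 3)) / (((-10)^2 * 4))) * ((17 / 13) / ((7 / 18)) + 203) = -261835597 / 182000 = -1438.66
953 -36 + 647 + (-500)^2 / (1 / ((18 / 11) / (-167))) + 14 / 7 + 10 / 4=-3237331 / 3674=-881.15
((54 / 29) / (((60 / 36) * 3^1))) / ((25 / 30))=324 / 725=0.45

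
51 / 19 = 2.68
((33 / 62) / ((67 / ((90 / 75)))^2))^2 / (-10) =-176418 / 60516335253125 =-0.00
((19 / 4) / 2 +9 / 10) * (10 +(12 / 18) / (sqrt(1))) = 524 / 15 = 34.93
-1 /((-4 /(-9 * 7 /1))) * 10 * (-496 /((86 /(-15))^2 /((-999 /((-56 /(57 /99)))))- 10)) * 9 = -500443555500 /4839907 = -103399.42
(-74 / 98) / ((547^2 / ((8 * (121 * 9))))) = -322344 / 14661241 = -0.02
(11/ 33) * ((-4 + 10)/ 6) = 1/ 3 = 0.33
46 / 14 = 23 / 7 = 3.29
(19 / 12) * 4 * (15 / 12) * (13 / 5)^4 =542659 / 1500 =361.77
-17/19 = -0.89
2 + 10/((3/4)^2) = 178/9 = 19.78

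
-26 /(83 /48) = -1248 /83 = -15.04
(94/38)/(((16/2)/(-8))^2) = 47/19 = 2.47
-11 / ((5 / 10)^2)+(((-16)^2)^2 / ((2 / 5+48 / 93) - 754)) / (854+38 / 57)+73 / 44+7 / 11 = -17204346965 / 411524564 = -41.81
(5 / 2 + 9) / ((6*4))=23 / 48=0.48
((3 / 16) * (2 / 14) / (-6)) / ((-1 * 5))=1 / 1120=0.00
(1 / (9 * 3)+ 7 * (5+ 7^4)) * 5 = 2273675 / 27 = 84210.19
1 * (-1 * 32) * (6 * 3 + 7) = -800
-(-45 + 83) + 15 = -23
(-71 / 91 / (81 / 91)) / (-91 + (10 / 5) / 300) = 3550 / 368523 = 0.01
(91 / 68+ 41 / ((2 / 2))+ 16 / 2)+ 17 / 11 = 38809 / 748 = 51.88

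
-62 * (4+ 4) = -496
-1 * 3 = -3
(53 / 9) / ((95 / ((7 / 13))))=371 / 11115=0.03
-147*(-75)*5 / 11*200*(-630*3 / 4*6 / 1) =-31255875000 / 11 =-2841443181.82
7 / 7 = 1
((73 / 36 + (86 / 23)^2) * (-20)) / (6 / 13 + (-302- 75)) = 3963349 / 4661019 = 0.85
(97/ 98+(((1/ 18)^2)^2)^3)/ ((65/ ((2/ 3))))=863174184602609/ 85027106534823936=0.01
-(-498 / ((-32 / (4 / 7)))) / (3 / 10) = -415 / 14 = -29.64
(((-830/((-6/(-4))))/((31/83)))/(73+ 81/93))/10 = -6889/3435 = -2.01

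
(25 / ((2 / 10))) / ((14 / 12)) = 750 / 7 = 107.14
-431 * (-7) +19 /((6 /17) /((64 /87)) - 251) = 411155475 /136283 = 3016.92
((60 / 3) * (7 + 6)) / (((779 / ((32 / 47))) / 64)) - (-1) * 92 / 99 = 56083916 / 3624687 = 15.47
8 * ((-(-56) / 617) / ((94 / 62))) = 13888 / 28999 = 0.48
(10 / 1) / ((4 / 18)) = 45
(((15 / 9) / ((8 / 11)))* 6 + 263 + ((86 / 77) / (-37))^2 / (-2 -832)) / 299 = 3746869546027 / 4048108396332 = 0.93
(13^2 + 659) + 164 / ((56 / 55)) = 13847 / 14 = 989.07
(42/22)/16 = 21/176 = 0.12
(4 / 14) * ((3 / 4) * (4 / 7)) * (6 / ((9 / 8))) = 32 / 49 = 0.65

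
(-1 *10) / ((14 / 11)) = -7.86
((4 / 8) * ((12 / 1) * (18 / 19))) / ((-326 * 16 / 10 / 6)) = -405 / 6194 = -0.07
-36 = -36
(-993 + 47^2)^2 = 1478656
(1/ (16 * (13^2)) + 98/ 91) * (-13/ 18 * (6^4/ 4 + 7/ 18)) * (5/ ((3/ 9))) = -28348345/ 7488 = -3785.84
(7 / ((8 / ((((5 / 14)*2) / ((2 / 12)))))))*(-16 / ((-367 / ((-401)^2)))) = 9648060 / 367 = 26288.99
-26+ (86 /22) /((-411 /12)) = -39354 /1507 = -26.11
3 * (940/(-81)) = -34.81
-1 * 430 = -430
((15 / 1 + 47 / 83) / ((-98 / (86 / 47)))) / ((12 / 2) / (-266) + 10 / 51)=-53833764 / 32140339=-1.67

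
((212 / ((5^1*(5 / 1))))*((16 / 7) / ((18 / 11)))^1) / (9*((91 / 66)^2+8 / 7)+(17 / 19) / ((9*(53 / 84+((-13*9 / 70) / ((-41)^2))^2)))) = 2248213367241370496 / 5229558253208625375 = 0.43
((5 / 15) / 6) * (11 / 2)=0.31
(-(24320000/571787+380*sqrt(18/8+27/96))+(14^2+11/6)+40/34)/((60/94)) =-702.02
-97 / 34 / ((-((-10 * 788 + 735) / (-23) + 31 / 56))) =62468 / 6814161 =0.01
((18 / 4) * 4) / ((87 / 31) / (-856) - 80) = -477648 / 2122967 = -0.22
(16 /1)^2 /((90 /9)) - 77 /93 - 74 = -22891 /465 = -49.23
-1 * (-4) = 4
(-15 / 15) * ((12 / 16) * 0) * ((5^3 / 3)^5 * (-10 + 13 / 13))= 0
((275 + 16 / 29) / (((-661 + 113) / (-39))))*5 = 1558245 / 15892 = 98.05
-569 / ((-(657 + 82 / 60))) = 17070 / 19751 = 0.86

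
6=6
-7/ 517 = -0.01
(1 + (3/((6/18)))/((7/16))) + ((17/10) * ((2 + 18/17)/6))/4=9151/420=21.79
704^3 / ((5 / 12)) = 4186963968 / 5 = 837392793.60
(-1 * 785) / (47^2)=-785 / 2209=-0.36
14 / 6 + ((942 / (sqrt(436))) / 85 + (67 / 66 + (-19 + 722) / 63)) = 471 * sqrt(109) / 9265 + 20107 / 1386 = 15.04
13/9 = 1.44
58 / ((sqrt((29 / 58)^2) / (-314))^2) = 22874272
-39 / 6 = -13 / 2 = -6.50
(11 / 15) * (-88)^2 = 85184 / 15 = 5678.93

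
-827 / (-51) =16.22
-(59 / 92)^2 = -3481 / 8464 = -0.41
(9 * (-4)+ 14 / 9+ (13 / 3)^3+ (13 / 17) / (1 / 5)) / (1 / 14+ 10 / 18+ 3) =13.99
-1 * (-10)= 10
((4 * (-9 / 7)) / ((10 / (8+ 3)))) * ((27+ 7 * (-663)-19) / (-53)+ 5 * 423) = -23112144 / 1855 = -12459.38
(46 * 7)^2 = 103684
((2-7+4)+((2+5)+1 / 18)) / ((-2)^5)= -109 / 576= -0.19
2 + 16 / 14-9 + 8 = 15 / 7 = 2.14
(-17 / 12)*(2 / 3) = -17 / 18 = -0.94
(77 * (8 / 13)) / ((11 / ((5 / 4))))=70 / 13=5.38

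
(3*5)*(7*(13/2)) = 1365/2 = 682.50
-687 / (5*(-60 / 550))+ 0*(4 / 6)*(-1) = 2519 / 2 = 1259.50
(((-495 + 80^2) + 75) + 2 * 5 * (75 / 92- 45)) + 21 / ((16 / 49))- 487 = 5115.46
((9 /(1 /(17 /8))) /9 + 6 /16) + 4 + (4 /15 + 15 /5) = 293 /30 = 9.77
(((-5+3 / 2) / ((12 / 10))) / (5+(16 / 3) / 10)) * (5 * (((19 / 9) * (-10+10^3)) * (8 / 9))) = -3657500 / 747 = -4896.25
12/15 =4/5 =0.80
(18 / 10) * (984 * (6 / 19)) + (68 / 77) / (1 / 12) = 569.92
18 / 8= 9 / 4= 2.25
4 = 4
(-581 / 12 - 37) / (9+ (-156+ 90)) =1025 / 684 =1.50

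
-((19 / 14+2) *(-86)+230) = 411 / 7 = 58.71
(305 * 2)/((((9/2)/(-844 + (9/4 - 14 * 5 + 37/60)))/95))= -316801060/27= -11733372.59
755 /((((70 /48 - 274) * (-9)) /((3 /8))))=755 /6541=0.12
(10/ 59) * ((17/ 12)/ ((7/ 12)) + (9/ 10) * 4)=1.02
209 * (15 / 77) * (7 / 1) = 285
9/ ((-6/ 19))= -57/ 2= -28.50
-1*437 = -437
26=26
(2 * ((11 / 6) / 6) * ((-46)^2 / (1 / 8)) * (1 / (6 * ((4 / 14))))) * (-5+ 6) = 162932 / 27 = 6034.52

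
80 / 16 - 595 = -590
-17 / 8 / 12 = -17 / 96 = -0.18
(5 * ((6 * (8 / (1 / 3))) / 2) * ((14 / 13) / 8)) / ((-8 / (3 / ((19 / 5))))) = -4725 / 988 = -4.78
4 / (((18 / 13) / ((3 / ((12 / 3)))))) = 13 / 6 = 2.17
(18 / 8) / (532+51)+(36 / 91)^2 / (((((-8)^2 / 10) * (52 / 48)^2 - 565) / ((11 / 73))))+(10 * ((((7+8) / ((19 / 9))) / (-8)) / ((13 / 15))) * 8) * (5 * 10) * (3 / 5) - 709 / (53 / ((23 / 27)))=-44828735501945335405 / 18142631758647396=-2470.91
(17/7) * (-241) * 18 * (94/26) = -3466062/91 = -38088.59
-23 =-23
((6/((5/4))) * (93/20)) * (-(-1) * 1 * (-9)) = -5022/25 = -200.88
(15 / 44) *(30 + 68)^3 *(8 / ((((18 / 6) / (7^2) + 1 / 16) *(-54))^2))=1446273274880 / 25150257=57505.31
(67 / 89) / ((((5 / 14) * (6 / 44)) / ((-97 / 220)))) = -45493 / 6675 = -6.82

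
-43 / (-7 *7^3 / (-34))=-1462 / 2401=-0.61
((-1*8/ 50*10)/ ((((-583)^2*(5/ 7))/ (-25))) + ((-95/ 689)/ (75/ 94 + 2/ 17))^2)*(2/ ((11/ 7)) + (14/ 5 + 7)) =5594433732/ 22114877785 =0.25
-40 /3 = -13.33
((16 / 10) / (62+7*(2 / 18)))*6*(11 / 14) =2376 / 19775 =0.12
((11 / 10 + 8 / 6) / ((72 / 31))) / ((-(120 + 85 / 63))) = -15841 / 1834800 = -0.01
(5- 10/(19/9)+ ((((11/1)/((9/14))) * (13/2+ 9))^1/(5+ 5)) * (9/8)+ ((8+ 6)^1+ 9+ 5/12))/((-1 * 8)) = -244039/36480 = -6.69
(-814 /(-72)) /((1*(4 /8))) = 407 /18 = 22.61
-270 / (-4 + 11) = -38.57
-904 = -904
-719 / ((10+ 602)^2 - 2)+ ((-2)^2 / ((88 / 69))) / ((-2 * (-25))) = 12526249 / 205998100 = 0.06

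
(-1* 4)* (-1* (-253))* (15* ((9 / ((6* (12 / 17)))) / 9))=-21505 / 6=-3584.17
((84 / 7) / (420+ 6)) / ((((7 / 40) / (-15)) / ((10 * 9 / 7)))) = -108000 / 3479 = -31.04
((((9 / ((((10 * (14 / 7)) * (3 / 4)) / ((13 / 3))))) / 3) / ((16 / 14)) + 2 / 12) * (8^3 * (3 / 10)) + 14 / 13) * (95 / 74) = 441997 / 2405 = 183.78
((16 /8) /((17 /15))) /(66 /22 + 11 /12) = 360 /799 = 0.45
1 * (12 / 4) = 3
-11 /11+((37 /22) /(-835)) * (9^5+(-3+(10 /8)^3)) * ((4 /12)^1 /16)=-196258193 /56432640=-3.48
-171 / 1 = -171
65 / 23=2.83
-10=-10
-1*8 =-8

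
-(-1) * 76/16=19/4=4.75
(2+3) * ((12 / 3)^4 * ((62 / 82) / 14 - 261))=-95861120 / 287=-334010.87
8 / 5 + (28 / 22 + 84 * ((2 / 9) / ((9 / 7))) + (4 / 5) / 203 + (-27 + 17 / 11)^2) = 665.33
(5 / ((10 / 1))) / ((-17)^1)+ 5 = 169 / 34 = 4.97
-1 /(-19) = 1 /19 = 0.05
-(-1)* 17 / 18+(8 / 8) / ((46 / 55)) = 443 / 207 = 2.14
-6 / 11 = -0.55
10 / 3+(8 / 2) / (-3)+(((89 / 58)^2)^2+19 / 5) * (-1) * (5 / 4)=-438192661 / 45265984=-9.68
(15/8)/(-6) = -5/16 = -0.31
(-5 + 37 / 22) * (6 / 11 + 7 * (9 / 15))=-19053 / 1210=-15.75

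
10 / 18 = 5 / 9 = 0.56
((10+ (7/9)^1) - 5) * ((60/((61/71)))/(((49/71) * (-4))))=-1310660/8967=-146.16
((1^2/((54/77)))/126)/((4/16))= 11/243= 0.05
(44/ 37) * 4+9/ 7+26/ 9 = 20819/ 2331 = 8.93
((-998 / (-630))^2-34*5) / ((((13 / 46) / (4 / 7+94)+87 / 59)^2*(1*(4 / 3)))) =-13411800013755077444 / 233092587119535675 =-57.54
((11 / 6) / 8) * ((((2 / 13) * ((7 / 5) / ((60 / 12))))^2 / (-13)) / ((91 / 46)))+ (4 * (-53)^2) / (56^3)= 150388339883 / 2351141520000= 0.06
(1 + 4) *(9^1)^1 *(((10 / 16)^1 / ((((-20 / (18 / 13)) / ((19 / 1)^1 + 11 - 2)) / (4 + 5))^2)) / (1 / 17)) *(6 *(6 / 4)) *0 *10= 0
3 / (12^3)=1 / 576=0.00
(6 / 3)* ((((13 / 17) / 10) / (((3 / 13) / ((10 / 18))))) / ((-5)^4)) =169 / 286875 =0.00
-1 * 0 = 0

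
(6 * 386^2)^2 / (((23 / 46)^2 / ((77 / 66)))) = 3729567746688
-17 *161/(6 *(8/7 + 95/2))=-19159/2043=-9.38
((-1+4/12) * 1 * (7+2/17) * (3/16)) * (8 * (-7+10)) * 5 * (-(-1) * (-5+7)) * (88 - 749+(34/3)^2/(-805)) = 141177.01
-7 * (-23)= 161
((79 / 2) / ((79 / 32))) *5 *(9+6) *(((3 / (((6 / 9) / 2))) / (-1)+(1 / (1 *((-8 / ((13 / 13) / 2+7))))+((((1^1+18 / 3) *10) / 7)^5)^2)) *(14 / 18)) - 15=27999999972130 / 3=9333333324043.33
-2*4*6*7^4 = -115248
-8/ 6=-4/ 3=-1.33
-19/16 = -1.19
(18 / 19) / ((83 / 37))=666 / 1577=0.42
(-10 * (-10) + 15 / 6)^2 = 42025 / 4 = 10506.25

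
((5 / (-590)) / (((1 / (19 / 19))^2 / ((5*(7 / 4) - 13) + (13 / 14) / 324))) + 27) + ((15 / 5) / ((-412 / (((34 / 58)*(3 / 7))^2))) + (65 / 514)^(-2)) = 122817906053613413 / 1371238590430800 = 89.57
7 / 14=1 / 2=0.50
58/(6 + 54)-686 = -20551/30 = -685.03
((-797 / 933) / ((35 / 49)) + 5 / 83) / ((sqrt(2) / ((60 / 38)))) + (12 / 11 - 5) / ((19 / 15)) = -645 / 209 - 439732 *sqrt(2) / 490447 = -4.35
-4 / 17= -0.24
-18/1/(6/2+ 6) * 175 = -350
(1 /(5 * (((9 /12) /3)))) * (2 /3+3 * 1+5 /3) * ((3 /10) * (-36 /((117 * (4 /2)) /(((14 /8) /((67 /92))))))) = -10304 /21775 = -0.47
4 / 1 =4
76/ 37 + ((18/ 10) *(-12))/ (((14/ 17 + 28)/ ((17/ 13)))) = 632878/ 589225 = 1.07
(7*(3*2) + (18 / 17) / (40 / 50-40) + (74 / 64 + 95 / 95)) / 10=1176309 / 266560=4.41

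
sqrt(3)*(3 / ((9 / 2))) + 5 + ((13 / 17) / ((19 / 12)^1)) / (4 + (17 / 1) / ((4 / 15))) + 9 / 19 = 2*sqrt(3) / 3 + 479752 / 87533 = 6.64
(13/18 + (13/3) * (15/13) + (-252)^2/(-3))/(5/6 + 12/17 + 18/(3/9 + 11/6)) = -84183541/39171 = -2149.13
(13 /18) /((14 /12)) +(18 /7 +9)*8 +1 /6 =1307 /14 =93.36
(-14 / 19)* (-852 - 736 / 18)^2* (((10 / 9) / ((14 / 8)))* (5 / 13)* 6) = -51661836800 / 60021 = -860729.36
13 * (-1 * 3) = -39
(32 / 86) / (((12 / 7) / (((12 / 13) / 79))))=112 / 44161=0.00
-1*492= -492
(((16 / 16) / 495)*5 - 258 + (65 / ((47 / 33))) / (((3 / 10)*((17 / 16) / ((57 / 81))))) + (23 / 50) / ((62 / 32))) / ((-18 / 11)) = 28873273423 / 300943350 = 95.94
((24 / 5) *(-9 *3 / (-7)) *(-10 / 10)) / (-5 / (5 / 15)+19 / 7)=324 / 215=1.51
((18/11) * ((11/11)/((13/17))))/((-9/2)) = -68/143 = -0.48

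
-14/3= -4.67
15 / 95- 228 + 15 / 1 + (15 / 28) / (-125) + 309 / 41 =-111955437 / 545300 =-205.31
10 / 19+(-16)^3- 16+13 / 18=-4110.75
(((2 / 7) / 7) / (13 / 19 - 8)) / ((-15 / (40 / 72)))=38 / 183897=0.00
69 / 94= 0.73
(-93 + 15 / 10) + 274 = 365 / 2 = 182.50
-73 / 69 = -1.06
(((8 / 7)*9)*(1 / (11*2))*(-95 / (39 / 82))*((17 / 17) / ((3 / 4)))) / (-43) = 124640 / 43043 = 2.90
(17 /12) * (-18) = -25.50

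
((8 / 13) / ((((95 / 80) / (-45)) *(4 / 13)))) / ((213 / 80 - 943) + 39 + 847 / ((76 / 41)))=115200 / 675493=0.17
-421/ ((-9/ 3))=421/ 3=140.33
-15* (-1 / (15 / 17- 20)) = -51 / 65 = -0.78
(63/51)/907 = 21/15419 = 0.00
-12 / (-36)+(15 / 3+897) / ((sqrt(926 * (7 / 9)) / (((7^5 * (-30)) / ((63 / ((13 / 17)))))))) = 1 / 3- 20110090 * sqrt(6482) / 7871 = -205701.71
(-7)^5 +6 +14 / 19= -319205 / 19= -16800.26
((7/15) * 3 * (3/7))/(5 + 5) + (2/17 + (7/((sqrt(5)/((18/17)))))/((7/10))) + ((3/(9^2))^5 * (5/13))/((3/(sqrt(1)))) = 84500717573/475666267050 + 36 * sqrt(5)/17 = 4.91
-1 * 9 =-9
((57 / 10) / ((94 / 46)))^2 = 1718721 / 220900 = 7.78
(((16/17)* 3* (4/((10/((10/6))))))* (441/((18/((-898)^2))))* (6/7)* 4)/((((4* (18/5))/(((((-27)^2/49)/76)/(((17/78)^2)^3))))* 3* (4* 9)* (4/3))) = 6129062734706159040/54575043509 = 112305228.56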